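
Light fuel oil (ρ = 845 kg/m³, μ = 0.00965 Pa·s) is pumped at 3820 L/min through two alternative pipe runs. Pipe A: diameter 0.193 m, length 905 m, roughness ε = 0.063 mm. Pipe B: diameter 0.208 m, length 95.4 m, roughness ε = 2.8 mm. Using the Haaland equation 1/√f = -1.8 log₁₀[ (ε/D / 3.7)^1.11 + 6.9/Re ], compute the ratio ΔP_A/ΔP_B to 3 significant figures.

Pipe A: V = Q/A = 0.06367/0.02926 = 2.176 m/s; Re = 3.678e+04; ε/D = 0.000326; Haaland → f = 0.02305; ΔP_A = f(L/D)(ρV²/2) = 2.163e+05 Pa.
Pipe B: V = Q/A = 0.06367/0.03398 = 1.874 m/s; Re = 3.413e+04; ε/D = 0.0135; Haaland → f = 0.04346; ΔP_B = f(L/D)(ρV²/2) = 2.957e+04 Pa.
ΔP_A/ΔP_B = 2.163e+05/2.957e+04 = 7.31.

ΔP_A/ΔP_B ≈ 7.31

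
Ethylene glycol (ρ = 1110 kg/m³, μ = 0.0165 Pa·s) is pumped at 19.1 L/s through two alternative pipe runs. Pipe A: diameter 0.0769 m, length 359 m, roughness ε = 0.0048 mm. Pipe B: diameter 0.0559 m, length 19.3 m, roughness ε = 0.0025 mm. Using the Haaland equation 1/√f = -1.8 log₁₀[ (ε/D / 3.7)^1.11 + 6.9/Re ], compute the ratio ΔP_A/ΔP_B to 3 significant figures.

ΔP_A/ΔP_B ≈ 4.08

Pipe A: V = Q/A = 0.0191/0.004645 = 4.112 m/s; Re = 2.127e+04; ε/D = 6.24e-05; Haaland → f = 0.02545; ΔP_A = f(L/D)(ρV²/2) = 1.115e+06 Pa.
Pipe B: V = Q/A = 0.0191/0.002454 = 7.783 m/s; Re = 2.927e+04; ε/D = 4.47e-05; Haaland → f = 0.02354; ΔP_B = f(L/D)(ρV²/2) = 2.732e+05 Pa.
ΔP_A/ΔP_B = 1.115e+06/2.732e+05 = 4.08.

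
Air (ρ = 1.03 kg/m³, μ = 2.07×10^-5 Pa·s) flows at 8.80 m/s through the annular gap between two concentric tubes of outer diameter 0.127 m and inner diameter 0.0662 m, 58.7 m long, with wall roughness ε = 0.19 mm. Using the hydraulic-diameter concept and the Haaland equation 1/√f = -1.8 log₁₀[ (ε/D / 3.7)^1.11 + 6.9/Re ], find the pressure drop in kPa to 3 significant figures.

ΔP ≈ 1.17 kPa

Hydraulic diameter D_h = 4A/P = D_o - D_i = 0.127 - 0.0662 = 0.0608 m.
Re = ρVD_h/μ = 1.03·8.8·0.0608/2.07e-05 = 2.662e+04.
ε/D_h = 0.00019/0.0608 = 0.00312; Haaland gives 1/√f = -1.8 log₁₀[0.000388+0.000259] = 5.74, so f = 0.03035.
ΔP = f(L/D_h)(ρV²/2) = 0.03035·58.7/0.0608·39.88 = 1168 Pa.
ΔP = 1.17 kPa.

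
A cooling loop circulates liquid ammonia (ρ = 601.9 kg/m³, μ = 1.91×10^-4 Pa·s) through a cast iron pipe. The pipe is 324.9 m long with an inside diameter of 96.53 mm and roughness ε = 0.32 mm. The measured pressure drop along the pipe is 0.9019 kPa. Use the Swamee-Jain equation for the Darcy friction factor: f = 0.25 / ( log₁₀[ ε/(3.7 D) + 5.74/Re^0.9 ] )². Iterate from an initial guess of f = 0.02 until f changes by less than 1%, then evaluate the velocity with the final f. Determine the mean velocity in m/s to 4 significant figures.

V ≈ 0.1739 m/s

Rearranging Darcy-Weisbach: V = √(2·ΔP·D/(f·L·ρ)). With ε/D = 0.00032/0.09653 = 0.00332, iterate starting from f = 0.02:
  f = 0.02 → V = √(2·901.9·0.09653/(0.02·324.9·601.9)) = 0.211 m/s; Re = ρVD/μ = 6.418e+04; f → 0.02906
  f = 0.02906 → V = 0.175 m/s; Re = 5.325e+04; f → 0.02942
  f = 0.02942 → V = 0.174 m/s; Re = 5.292e+04; f → 0.02943
Converged (Δf/f < 1%). With the final f = 0.02943: V = √(2·901.9·0.09653/(0.02943·324.9·601.9)) = 0.1739 m/s.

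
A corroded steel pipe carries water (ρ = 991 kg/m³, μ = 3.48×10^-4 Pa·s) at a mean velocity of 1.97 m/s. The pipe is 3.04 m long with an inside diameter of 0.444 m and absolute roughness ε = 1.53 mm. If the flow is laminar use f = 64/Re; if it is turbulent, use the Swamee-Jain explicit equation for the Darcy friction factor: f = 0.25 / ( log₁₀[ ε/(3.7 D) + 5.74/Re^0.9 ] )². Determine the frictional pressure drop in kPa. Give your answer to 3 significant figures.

ΔP ≈ 0.359 kPa

Reynolds number Re = ρVD/μ = 991 · 1.97 · 0.444 / 0.000348 = 2.491e+06.
Re > 4000 → turbulent. Relative roughness ε/D = 0.00153/0.444 = 0.00345. Swamee-Jain: f = 0.25/(log₁₀[0.00345/3.7 + 5.74/2.491e+06^0.9])² = 0.25/(log₁₀[0.000931 + 1.01e-05])² = 0.25/(-3.026)² = 0.0273.
Darcy-Weisbach: ΔP = f(L/D)(ρV²/2) = 0.0273·(3.04/0.444)·(991·1.97²/2) = 0.0273·6.847·1923 = 359.4 Pa.
ΔP = 359.4 Pa = 0.359 kPa.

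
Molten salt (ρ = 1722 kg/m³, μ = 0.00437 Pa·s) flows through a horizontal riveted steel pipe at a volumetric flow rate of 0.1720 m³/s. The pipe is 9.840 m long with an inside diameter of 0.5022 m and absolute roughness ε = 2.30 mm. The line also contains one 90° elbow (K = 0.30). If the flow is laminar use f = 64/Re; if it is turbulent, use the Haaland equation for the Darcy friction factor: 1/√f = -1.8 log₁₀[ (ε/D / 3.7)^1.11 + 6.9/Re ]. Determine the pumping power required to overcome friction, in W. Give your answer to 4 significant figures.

Cross-sectional area A = πD²/4 = π(0.5022)²/4 = 0.1981 m²; mean velocity V = Q/A = 0.172/0.1981 = 0.8683 m/s.
Reynolds number Re = ρVD/μ = 1722 · 0.8683 · 0.5022 / 0.00437 = 1.718e+05.
Re > 4000 → turbulent. Relative roughness ε/D = 0.0023/0.5022 = 0.00458. Haaland: 1/√f = -1.8 log₁₀[(0.00458/3.7)^1.11 + 6.9/1.718e+05] = -1.8 log₁₀[0.000593 + 4.02e-05] = 5.758, so f = 0.03017.
Total minor-loss coefficient ΣK = 1·0.3 = 0.3.
ΔP = [f·L/D + ΣK]·(ρV²/2) = [0.03017·9.84/0.5022 + 0.3]·(1722·0.8683²/2) = [0.5911 + 0.3]·649.2 = 578.5 Pa.
Pumping power P = QΔP = 0.172·578.5 = 99.496 W = 99.50 W.

P ≈ 99.50 W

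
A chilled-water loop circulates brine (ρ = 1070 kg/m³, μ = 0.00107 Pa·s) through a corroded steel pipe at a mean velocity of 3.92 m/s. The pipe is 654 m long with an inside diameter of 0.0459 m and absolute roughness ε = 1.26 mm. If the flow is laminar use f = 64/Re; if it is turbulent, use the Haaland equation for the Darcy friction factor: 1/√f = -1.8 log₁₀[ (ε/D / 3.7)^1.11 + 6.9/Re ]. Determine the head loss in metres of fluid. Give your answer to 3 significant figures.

Reynolds number Re = ρVD/μ = 1070 · 3.92 · 0.0459 / 0.00107 = 1.799e+05.
Re > 4000 → turbulent. Relative roughness ε/D = 0.00126/0.0459 = 0.0275. Haaland: 1/√f = -1.8 log₁₀[(0.0275/3.7)^1.11 + 6.9/1.799e+05] = -1.8 log₁₀[0.00433 + 3.83e-05] = 4.248, so f = 0.05541.
Darcy-Weisbach: ΔP = f(L/D)(ρV²/2) = 0.05541·(654/0.0459)·(1070·3.92²/2) = 0.05541·1.425e+04·8221 = 6.491e+06 Pa.
Head loss h_f = ΔP/(ρg) = 6.491e+06/(1070·9.81) = 618 m.

h_f ≈ 618 m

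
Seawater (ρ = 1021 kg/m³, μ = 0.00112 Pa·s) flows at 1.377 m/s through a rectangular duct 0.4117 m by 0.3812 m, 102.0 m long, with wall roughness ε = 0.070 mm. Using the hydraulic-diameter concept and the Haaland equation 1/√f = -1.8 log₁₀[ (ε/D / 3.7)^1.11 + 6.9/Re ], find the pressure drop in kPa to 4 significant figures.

Hydraulic diameter D_h = 4A/P = 4·(0.4117·0.3812)/(2·(0.4117+0.3812)) = 0.6278/1.586 = 0.3959 m.
Re = ρVD_h/μ = 1021·1.377·0.3959/0.00112 = 4.969e+05.
ε/D_h = 7e-05/0.3959 = 0.000177; Haaland gives 1/√f = -1.8 log₁₀[1.6e-05+1.39e-05] = 8.144, so f = 0.01508.
ΔP = f(L/D_h)(ρV²/2) = 0.01508·102/0.3959·968 = 3760 Pa.
ΔP = 3.760 kPa.

ΔP ≈ 3.760 kPa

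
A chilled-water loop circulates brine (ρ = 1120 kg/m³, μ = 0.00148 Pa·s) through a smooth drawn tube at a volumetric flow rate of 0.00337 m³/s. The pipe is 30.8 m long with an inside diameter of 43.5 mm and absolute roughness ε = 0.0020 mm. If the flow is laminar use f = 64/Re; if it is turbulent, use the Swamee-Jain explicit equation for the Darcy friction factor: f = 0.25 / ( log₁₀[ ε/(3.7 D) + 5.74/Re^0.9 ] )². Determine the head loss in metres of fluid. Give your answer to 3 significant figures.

h_f ≈ 3.57 m

Cross-sectional area A = πD²/4 = π(0.0435)²/4 = 0.001486 m²; mean velocity V = Q/A = 0.00337/0.001486 = 2.268 m/s.
Reynolds number Re = ρVD/μ = 1120 · 2.268 · 0.0435 / 0.00148 = 7.465e+04.
Re > 4000 → turbulent. Relative roughness ε/D = 2e-06/0.0435 = 4.6e-05. Swamee-Jain: f = 0.25/(log₁₀[4.6e-05/3.7 + 5.74/7.465e+04^0.9])² = 0.25/(log₁₀[1.24e-05 + 0.000236])² = 0.25/(-3.605)² = 0.01924.
Darcy-Weisbach: ΔP = f(L/D)(ρV²/2) = 0.01924·(30.8/0.0435)·(1120·2.268²/2) = 0.01924·708·2879 = 3.923e+04 Pa.
Head loss h_f = ΔP/(ρg) = 3.923e+04/(1120·9.81) = 3.57 m.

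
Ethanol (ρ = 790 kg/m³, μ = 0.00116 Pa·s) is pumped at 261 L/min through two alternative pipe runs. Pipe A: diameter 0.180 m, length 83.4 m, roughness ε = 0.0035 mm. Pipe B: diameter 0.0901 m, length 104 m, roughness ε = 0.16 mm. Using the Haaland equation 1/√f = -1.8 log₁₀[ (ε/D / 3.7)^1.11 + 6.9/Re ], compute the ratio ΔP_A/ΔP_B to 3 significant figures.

ΔP_A/ΔP_B ≈ 0.0245

Pipe A: V = Q/A = 0.00435/0.02545 = 0.1709 m/s; Re = 2.096e+04; ε/D = 1.94e-05; Haaland → f = 0.02548; ΔP_A = f(L/D)(ρV²/2) = 136.3 Pa.
Pipe B: V = Q/A = 0.00435/0.006376 = 0.6823 m/s; Re = 4.186e+04; ε/D = 0.00178; Haaland → f = 0.02624; ΔP_B = f(L/D)(ρV²/2) = 5569 Pa.
ΔP_A/ΔP_B = 136.3/5569 = 0.0245.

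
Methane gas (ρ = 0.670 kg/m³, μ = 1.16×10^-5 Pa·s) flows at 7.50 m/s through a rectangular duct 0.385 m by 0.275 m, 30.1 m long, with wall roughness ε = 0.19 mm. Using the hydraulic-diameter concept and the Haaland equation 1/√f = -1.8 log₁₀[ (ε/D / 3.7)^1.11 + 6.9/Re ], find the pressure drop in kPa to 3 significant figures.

Hydraulic diameter D_h = 4A/P = 4·(0.385·0.275)/(2·(0.385+0.275)) = 0.4235/1.32 = 0.3208 m.
Re = ρVD_h/μ = 0.67·7.5·0.3208/1.16e-05 = 1.39e+05.
ε/D_h = 0.00019/0.3208 = 0.000592; Haaland gives 1/√f = -1.8 log₁₀[6.12e-05+4.96e-05] = 7.12, so f = 0.01973.
ΔP = f(L/D_h)(ρV²/2) = 0.01973·30.1/0.3208·18.84 = 34.88 Pa.
ΔP = 0.0349 kPa.

ΔP ≈ 0.0349 kPa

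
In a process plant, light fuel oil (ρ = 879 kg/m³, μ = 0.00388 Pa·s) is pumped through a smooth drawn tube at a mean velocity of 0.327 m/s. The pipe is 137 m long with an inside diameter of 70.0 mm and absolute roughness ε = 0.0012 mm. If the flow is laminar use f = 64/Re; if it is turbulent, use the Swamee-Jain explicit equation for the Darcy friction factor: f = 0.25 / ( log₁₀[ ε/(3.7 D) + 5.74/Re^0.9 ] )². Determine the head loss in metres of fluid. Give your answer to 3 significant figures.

Reynolds number Re = ρVD/μ = 879 · 0.327 · 0.07 / 0.00388 = 5186.
Re > 4000 → turbulent. Relative roughness ε/D = 1.2e-06/0.07 = 1.71e-05. Swamee-Jain: f = 0.25/(log₁₀[1.71e-05/3.7 + 5.74/5186^0.9])² = 0.25/(log₁₀[4.63e-06 + 0.0026])² = 0.25/(-2.584)² = 0.03745.
Darcy-Weisbach: ΔP = f(L/D)(ρV²/2) = 0.03745·(137/0.07)·(879·0.327²/2) = 0.03745·1957·47 = 3445 Pa.
Head loss h_f = ΔP/(ρg) = 3445/(879·9.81) = 0.399 m.

h_f ≈ 0.399 m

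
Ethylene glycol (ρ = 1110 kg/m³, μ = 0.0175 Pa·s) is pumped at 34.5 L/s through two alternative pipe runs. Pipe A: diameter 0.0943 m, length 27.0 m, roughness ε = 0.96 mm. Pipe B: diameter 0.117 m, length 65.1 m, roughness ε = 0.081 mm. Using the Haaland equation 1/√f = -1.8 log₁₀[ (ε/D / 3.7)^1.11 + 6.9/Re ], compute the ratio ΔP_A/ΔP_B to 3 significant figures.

ΔP_A/ΔP_B ≈ 1.87

Pipe A: V = Q/A = 0.0345/0.006984 = 4.94 m/s; Re = 2.955e+04; ε/D = 0.0102; Haaland → f = 0.04003; ΔP_A = f(L/D)(ρV²/2) = 1.552e+05 Pa.
Pipe B: V = Q/A = 0.0345/0.01075 = 3.209 m/s; Re = 2.381e+04; ε/D = 0.000692; Haaland → f = 0.02607; ΔP_B = f(L/D)(ρV²/2) = 8.29e+04 Pa.
ΔP_A/ΔP_B = 1.552e+05/8.29e+04 = 1.87.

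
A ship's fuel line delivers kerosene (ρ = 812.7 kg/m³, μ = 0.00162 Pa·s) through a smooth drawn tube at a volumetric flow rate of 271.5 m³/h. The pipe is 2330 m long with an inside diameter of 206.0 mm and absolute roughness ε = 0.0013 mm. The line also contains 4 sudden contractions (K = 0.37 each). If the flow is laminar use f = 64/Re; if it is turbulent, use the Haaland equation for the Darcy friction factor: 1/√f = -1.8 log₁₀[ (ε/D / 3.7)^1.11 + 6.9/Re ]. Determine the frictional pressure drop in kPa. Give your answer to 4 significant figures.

ΔP ≈ 357.9 kPa

Q = 271.5 m³/h = 271.5/3600 = 0.07542 m³/s.
Cross-sectional area A = πD²/4 = π(0.206)²/4 = 0.03333 m²; mean velocity V = Q/A = 0.07542/0.03333 = 2.263 m/s.
Reynolds number Re = ρVD/μ = 812.7 · 2.263 · 0.206 / 0.00162 = 2.338e+05.
Re > 4000 → turbulent. Relative roughness ε/D = 1.3e-06/0.206 = 6.31e-06. Haaland: 1/√f = -1.8 log₁₀[(6.31e-06/3.7)^1.11 + 6.9/2.338e+05] = -1.8 log₁₀[3.96e-07 + 2.95e-05] = 8.144, so f = 0.01508.
Total minor-loss coefficient ΣK = 4·0.37 = 1.48.
ΔP = [f·L/D + ΣK]·(ρV²/2) = [0.01508·2330/0.206 + 1.48]·(812.7·2.263²/2) = [170.5 + 1.48]·2081 = 3.579e+05 Pa.
ΔP = 3.579e+05 Pa = 357.9 kPa.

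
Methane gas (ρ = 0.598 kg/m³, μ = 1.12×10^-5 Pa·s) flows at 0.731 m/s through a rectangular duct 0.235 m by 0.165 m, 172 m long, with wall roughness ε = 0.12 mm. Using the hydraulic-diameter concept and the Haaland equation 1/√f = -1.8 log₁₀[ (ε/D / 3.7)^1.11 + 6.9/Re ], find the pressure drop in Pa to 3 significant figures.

ΔP ≈ 4.83 Pa

Hydraulic diameter D_h = 4A/P = 4·(0.235·0.165)/(2·(0.235+0.165)) = 0.1551/0.8 = 0.1939 m.
Re = ρVD_h/μ = 0.598·0.731·0.1939/1.12e-05 = 7567.
ε/D_h = 0.00012/0.1939 = 0.000619; Haaland gives 1/√f = -1.8 log₁₀[6.43e-05+0.000912] = 5.419, so f = 0.03405.
ΔP = f(L/D_h)(ρV²/2) = 0.03405·172/0.1939·0.1598 = 4.827 Pa.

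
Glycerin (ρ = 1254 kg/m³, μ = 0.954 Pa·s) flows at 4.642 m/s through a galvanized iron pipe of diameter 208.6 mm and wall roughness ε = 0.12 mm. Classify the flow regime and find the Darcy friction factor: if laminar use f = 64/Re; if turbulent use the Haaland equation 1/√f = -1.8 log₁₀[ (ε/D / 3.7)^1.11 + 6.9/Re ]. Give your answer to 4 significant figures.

f ≈ 0.05028

Re = ρVD/μ = 1254·4.642·0.2086/0.954 = 1273.
Re < 2300 → laminar, so f = 64/Re = 0.05028 (roughness is irrelevant in laminar flow).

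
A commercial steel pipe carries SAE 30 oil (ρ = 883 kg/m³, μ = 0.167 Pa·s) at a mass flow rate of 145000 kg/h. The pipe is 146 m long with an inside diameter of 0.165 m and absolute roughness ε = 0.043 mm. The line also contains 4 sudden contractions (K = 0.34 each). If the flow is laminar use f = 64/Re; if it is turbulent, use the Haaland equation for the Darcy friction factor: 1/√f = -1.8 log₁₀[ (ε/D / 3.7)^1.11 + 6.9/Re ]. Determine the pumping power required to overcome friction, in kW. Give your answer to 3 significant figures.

ṁ = 145000 kg/h = 145000/3600 = 40.28 kg/s.
A = πD²/4 = π(0.165)²/4 = 0.02138 m²; mean velocity V = ṁ/(ρA) = 40.28/(883 · 0.02138) = 2.133 m/s.
Reynolds number Re = ρVD/μ = 883 · 2.133 · 0.165 / 0.167 = 1861.
Re < 2300 → laminar flow, so f = 64/Re = 64/1861 = 0.03439 (the turbulent correlation is not needed).
Total minor-loss coefficient ΣK = 4·0.34 = 1.36.
ΔP = [f·L/D + ΣK]·(ρV²/2) = [0.03439·146/0.165 + 1.36]·(883·2.133²/2) = [30.43 + 1.36]·2009 = 6.387e+04 Pa.
Q = ṁ/ρ = 40.28/883 = 0.04561 m³/s.
Pumping power P = QΔP = 0.04561·6.387e+04 = 2913 W = 2.91 kW.

P ≈ 2.91 kW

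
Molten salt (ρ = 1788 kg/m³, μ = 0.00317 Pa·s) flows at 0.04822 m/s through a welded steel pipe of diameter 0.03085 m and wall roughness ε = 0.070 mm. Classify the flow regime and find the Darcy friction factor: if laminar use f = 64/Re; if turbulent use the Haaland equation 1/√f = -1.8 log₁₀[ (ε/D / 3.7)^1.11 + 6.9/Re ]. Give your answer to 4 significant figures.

f ≈ 0.07628

Re = ρVD/μ = 1788·0.04822·0.03085/0.00317 = 839.1.
Re < 2300 → laminar, so f = 64/Re = 0.07628 (roughness is irrelevant in laminar flow).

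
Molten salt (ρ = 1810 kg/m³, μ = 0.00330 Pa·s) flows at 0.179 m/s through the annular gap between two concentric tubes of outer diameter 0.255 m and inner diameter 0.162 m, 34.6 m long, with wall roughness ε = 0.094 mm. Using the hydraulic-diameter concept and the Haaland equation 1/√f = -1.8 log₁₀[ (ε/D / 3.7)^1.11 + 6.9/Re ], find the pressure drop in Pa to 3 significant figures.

Hydraulic diameter D_h = 4A/P = D_o - D_i = 0.255 - 0.162 = 0.093 m.
Re = ρVD_h/μ = 1810·0.179·0.093/0.0033 = 9131.
ε/D_h = 9.4e-05/0.093 = 0.00101; Haaland gives 1/√f = -1.8 log₁₀[0.000111+0.000756] = 5.512, so f = 0.03291.
ΔP = f(L/D_h)(ρV²/2) = 0.03291·34.6/0.093·29 = 355.1 Pa.

ΔP ≈ 355 Pa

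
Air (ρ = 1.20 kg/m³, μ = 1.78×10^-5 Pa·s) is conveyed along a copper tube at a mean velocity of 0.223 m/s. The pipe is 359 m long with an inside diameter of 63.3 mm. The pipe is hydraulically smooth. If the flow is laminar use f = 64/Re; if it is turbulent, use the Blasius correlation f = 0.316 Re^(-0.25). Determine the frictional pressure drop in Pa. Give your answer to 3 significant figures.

Reynolds number Re = ρVD/μ = 1.2 · 0.223 · 0.0633 / 1.78e-05 = 951.6.
Re < 2300 → laminar flow, so f = 64/Re = 64/951.6 = 0.06725 (the turbulent correlation is not needed).
Darcy-Weisbach: ΔP = f(L/D)(ρV²/2) = 0.06725·(359/0.0633)·(1.2·0.223²/2) = 0.06725·5671·0.02984 = 11.38 Pa.

ΔP ≈ 11.4 Pa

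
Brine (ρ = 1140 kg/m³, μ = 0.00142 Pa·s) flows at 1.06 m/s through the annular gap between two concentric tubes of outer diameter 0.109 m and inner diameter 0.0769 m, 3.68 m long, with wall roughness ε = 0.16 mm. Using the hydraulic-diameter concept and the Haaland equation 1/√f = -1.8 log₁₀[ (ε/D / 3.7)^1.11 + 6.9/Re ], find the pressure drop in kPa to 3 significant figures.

ΔP ≈ 2.45 kPa

Hydraulic diameter D_h = 4A/P = D_o - D_i = 0.109 - 0.0769 = 0.0321 m.
Re = ρVD_h/μ = 1140·1.06·0.0321/0.00142 = 2.732e+04.
ε/D_h = 0.00016/0.0321 = 0.00498; Haaland gives 1/√f = -1.8 log₁₀[0.000651+0.000253] = 5.479, so f = 0.03331.
ΔP = f(L/D_h)(ρV²/2) = 0.03331·3.68/0.0321·640.5 = 2446 Pa.
ΔP = 2.45 kPa.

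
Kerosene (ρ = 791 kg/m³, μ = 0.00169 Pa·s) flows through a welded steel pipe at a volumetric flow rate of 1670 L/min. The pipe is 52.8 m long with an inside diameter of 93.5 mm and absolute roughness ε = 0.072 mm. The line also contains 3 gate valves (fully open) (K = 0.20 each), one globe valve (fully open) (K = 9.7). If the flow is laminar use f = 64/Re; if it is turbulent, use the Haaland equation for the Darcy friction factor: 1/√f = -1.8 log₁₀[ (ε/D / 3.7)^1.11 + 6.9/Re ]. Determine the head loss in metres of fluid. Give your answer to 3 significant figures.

Q = 1670 L/min = 1670/60000 = 0.02783 m³/s.
Cross-sectional area A = πD²/4 = π(0.0935)²/4 = 0.006866 m²; mean velocity V = Q/A = 0.02783/0.006866 = 4.054 m/s.
Reynolds number Re = ρVD/μ = 791 · 4.054 · 0.0935 / 0.00169 = 1.774e+05.
Re > 4000 → turbulent. Relative roughness ε/D = 7.2e-05/0.0935 = 0.00077. Haaland: 1/√f = -1.8 log₁₀[(0.00077/3.7)^1.11 + 6.9/1.774e+05] = -1.8 log₁₀[8.19e-05 + 3.89e-05] = 7.052, so f = 0.02011.
Total minor-loss coefficient ΣK = 3·0.2 + 1·9.7 = 10.3.
ΔP = [f·L/D + ΣK]·(ρV²/2) = [0.02011·52.8/0.0935 + 10.3]·(791·4.054²/2) = [11.35 + 10.3]·6499 = 1.407e+05 Pa.
Head loss h_f = ΔP/(ρg) = 1.407e+05/(791·9.81) = 18.1 m.

h_f ≈ 18.1 m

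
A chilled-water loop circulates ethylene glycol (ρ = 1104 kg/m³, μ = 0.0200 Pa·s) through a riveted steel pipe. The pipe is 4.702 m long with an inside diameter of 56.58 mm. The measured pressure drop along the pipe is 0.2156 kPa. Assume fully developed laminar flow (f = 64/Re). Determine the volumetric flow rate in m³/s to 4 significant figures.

For laminar flow, f = 64/Re with Re = ρVD/μ, so Darcy-Weisbach reduces to ΔP = 32μLV/D². Solving for V: V = ΔP·D²/(32μL) = 215.6·(0.05658)²/(32·0.02·4.702) = 0.2294 m/s.
Check: Re = ρVD/μ = 1104·0.2294·0.05658/0.02 = 716.3 < 2300, so the laminar assumption holds.
Q = V·A = 0.2294·(π/4·0.05658²) = 0.0005767 m³/s = 5.767×10^-4 m³/s.

Q ≈ 5.767×10^-4 m³/s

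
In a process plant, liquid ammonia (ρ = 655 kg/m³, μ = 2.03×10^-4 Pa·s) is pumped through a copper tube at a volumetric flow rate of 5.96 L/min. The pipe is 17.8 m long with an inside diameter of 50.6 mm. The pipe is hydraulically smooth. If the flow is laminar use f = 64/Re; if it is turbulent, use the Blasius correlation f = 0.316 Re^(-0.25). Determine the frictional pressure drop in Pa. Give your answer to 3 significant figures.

ΔP ≈ 9.37 Pa

Q = 5.96 L/min = 5.96/60000 = 9.933e-05 m³/s.
Cross-sectional area A = πD²/4 = π(0.0506)²/4 = 0.002011 m²; mean velocity V = Q/A = 9.933e-05/0.002011 = 0.0494 m/s.
Reynolds number Re = ρVD/μ = 655 · 0.0494 · 0.0506 / 0.000203 = 8065.
Re > 4000 → turbulent. Smooth-pipe (Blasius): f = 0.316 Re^(-0.25) = 0.316/(8065)^0.25 = 0.03335.
Darcy-Weisbach: ΔP = f(L/D)(ρV²/2) = 0.03335·(17.8/0.0506)·(655·0.0494²/2) = 0.03335·351.8·0.7991 = 9.374 Pa.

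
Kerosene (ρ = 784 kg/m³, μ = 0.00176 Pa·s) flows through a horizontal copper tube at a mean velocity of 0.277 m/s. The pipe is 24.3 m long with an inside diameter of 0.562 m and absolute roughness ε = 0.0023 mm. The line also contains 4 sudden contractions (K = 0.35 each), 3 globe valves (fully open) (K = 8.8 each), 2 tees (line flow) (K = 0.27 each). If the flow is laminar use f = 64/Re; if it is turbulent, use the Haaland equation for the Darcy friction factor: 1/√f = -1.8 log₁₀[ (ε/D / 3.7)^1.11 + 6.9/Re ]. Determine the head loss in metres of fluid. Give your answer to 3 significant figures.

h_f ≈ 0.114 m

Reynolds number Re = ρVD/μ = 784 · 0.277 · 0.562 / 0.00176 = 6.935e+04.
Re > 4000 → turbulent. Relative roughness ε/D = 2.3e-06/0.562 = 4.09e-06. Haaland: 1/√f = -1.8 log₁₀[(4.09e-06/3.7)^1.11 + 6.9/6.935e+04] = -1.8 log₁₀[2.45e-07 + 9.95e-05] = 7.202, so f = 0.01928.
Total minor-loss coefficient ΣK = 4·0.35 + 3·8.8 + 2·0.27 = 28.3.
ΔP = [f·L/D + ΣK]·(ρV²/2) = [0.01928·24.3/0.562 + 28.3]·(784·0.277²/2) = [0.8336 + 28.3]·30.08 = 877.5 Pa.
Head loss h_f = ΔP/(ρg) = 877.5/(784·9.81) = 0.114 m.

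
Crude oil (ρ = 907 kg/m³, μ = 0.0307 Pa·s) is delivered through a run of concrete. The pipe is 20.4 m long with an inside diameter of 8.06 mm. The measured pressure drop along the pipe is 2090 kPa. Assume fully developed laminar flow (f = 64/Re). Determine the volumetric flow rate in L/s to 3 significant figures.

For laminar flow, f = 64/Re with Re = ρVD/μ, so Darcy-Weisbach reduces to ΔP = 32μLV/D². Solving for V: V = ΔP·D²/(32μL) = 2.09e+06·(0.00806)²/(32·0.0307·20.4) = 6.775 m/s.
Check: Re = ρVD/μ = 907·6.775·0.00806/0.0307 = 1613 < 2300, so the laminar assumption holds.
Q = V·A = 6.775·(π/4·0.00806²) = 0.0003457 m³/s = 0.346 L/s.

Q ≈ 0.346 L/s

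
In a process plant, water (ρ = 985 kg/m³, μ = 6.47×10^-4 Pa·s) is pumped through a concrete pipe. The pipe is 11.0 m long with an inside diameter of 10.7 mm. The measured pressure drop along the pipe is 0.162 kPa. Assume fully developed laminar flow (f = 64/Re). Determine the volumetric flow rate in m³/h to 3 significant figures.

For laminar flow, f = 64/Re with Re = ρVD/μ, so Darcy-Weisbach reduces to ΔP = 32μLV/D². Solving for V: V = ΔP·D²/(32μL) = 162·(0.0107)²/(32·0.000647·11) = 0.08144 m/s.
Check: Re = ρVD/μ = 985·0.08144·0.0107/0.000647 = 1327 < 2300, so the laminar assumption holds.
Q = V·A = 0.08144·(π/4·0.0107²) = 7.323e-06 m³/s = 0.0264 m³/h.

Q ≈ 0.0264 m³/h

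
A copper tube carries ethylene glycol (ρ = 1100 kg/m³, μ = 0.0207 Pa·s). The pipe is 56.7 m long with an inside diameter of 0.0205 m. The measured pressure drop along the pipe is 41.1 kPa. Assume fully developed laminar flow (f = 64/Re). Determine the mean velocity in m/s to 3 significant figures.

V ≈ 0.460 m/s

For laminar flow, f = 64/Re with Re = ρVD/μ, so Darcy-Weisbach reduces to ΔP = 32μLV/D². Solving for V: V = ΔP·D²/(32μL) = 4.11e+04·(0.0205)²/(32·0.0207·56.7) = 0.4599 m/s.
Check: Re = ρVD/μ = 1100·0.4599·0.0205/0.0207 = 501 < 2300, so the laminar assumption holds.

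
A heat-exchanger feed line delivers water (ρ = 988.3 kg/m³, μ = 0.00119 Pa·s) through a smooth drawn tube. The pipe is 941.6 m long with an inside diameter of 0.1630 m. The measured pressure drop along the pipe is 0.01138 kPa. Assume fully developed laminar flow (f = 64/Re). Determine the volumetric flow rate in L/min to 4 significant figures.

For laminar flow, f = 64/Re with Re = ρVD/μ, so Darcy-Weisbach reduces to ΔP = 32μLV/D². Solving for V: V = ΔP·D²/(32μL) = 11.38·(0.163)²/(32·0.00119·941.6) = 0.008432 m/s.
Check: Re = ρVD/μ = 988.3·0.008432·0.163/0.00119 = 1142 < 2300, so the laminar assumption holds.
Q = V·A = 0.008432·(π/4·0.163²) = 0.000176 m³/s = 10.56 L/min.

Q ≈ 10.56 L/min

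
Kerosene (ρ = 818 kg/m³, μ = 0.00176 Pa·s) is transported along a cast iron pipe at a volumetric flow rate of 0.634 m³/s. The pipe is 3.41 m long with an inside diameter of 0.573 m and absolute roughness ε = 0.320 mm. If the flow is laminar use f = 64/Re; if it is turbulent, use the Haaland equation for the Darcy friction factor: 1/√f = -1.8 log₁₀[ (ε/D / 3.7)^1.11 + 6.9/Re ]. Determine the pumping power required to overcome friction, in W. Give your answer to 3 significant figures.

Cross-sectional area A = πD²/4 = π(0.573)²/4 = 0.2579 m²; mean velocity V = Q/A = 0.634/0.2579 = 2.459 m/s.
Reynolds number Re = ρVD/μ = 818 · 2.459 · 0.573 / 0.00176 = 6.548e+05.
Re > 4000 → turbulent. Relative roughness ε/D = 0.00032/0.573 = 0.000558. Haaland: 1/√f = -1.8 log₁₀[(0.000558/3.7)^1.11 + 6.9/6.548e+05] = -1.8 log₁₀[5.73e-05 + 1.05e-05] = 7.503, so f = 0.01776.
Darcy-Weisbach: ΔP = f(L/D)(ρV²/2) = 0.01776·(3.41/0.573)·(818·2.459²/2) = 0.01776·5.951·2472 = 261.4 Pa.
Pumping power P = QΔP = 0.634·261.4 = 165.7 W = 166 W.

P ≈ 166 W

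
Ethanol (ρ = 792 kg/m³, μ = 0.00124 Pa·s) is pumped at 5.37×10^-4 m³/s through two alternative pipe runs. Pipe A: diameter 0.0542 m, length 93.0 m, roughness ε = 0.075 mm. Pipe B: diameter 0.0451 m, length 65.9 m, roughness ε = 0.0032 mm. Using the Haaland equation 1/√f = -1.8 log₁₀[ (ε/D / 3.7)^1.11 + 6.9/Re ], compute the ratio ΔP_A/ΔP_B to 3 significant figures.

ΔP_A/ΔP_B ≈ 0.621

Pipe A: V = Q/A = 0.000537/0.002307 = 0.2327 m/s; Re = 8057; ε/D = 0.00138; Haaland → f = 0.03443; ΔP_A = f(L/D)(ρV²/2) = 1267 Pa.
Pipe B: V = Q/A = 0.000537/0.001598 = 0.3361 m/s; Re = 9683; ε/D = 7.1e-05; Haaland → f = 0.03123; ΔP_B = f(L/D)(ρV²/2) = 2042 Pa.
ΔP_A/ΔP_B = 1267/2042 = 0.621.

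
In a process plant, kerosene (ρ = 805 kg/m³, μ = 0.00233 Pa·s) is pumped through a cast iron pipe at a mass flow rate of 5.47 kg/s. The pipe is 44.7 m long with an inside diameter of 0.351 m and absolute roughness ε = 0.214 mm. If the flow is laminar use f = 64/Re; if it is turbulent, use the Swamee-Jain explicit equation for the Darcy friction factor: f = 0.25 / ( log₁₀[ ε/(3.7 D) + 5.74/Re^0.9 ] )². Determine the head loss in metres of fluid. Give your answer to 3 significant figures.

h_f ≈ 0.00107 m

A = πD²/4 = π(0.351)²/4 = 0.09676 m²; mean velocity V = ṁ/(ρA) = 5.47/(805 · 0.09676) = 0.07022 m/s.
Reynolds number Re = ρVD/μ = 805 · 0.07022 · 0.351 / 0.00233 = 8516.
Re > 4000 → turbulent. Relative roughness ε/D = 0.000214/0.351 = 0.00061. Swamee-Jain: f = 0.25/(log₁₀[0.00061/3.7 + 5.74/8516^0.9])² = 0.25/(log₁₀[0.000165 + 0.00167])² = 0.25/(-2.737)² = 0.03336.
Darcy-Weisbach: ΔP = f(L/D)(ρV²/2) = 0.03336·(44.7/0.351)·(805·0.07022²/2) = 0.03336·127.4·1.985 = 8.434 Pa.
Head loss h_f = ΔP/(ρg) = 8.434/(805·9.81) = 0.00107 m.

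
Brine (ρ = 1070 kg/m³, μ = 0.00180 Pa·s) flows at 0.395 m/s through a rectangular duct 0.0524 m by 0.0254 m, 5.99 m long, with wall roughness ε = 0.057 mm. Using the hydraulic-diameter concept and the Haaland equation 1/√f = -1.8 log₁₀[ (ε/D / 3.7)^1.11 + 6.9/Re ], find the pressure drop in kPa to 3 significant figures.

Hydraulic diameter D_h = 4A/P = 4·(0.0524·0.0254)/(2·(0.0524+0.0254)) = 0.005324/0.1556 = 0.03421 m.
Re = ρVD_h/μ = 1070·0.395·0.03421/0.0018 = 8034.
ε/D_h = 5.7e-05/0.03421 = 0.00167; Haaland gives 1/√f = -1.8 log₁₀[0.000193+0.000859] = 5.361, so f = 0.0348.
ΔP = f(L/D_h)(ρV²/2) = 0.0348·5.99/0.03421·83.47 = 508.6 Pa.
ΔP = 0.509 kPa.

ΔP ≈ 0.509 kPa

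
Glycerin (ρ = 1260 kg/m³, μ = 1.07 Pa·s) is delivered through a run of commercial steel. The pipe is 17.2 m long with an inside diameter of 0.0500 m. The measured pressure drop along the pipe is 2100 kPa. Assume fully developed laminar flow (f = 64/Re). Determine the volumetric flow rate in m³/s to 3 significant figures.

Q ≈ 0.0175 m³/s

For laminar flow, f = 64/Re with Re = ρVD/μ, so Darcy-Weisbach reduces to ΔP = 32μLV/D². Solving for V: V = ΔP·D²/(32μL) = 2.1e+06·(0.05)²/(32·1.07·17.2) = 8.915 m/s.
Check: Re = ρVD/μ = 1260·8.915·0.05/1.07 = 524.9 < 2300, so the laminar assumption holds.
Q = V·A = 8.915·(π/4·0.05²) = 0.0175 m³/s = 0.0175 m³/s.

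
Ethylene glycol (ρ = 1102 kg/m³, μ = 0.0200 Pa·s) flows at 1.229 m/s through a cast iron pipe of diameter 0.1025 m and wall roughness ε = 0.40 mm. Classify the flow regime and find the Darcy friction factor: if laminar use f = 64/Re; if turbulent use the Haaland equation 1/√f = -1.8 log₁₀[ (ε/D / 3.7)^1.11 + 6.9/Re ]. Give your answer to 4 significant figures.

f ≈ 0.03863

Re = ρVD/μ = 1102·1.229·0.1025/0.02 = 6941.
Re > 4000 → turbulent. ε/D = 0.0004/0.1025 = 0.0039; Haaland: 1/√f = -1.8 log₁₀[0.000496 + 0.000994] = 5.088, so f = 0.03863.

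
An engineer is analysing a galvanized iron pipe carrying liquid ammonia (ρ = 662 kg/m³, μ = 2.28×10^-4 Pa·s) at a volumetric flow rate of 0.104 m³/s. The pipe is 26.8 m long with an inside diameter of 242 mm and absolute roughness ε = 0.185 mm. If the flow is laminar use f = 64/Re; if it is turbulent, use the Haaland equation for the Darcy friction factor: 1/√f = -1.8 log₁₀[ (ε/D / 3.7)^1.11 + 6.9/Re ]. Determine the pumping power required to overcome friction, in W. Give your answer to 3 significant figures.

Cross-sectional area A = πD²/4 = π(0.242)²/4 = 0.046 m²; mean velocity V = Q/A = 0.104/0.046 = 2.261 m/s.
Reynolds number Re = ρVD/μ = 662 · 2.261 · 0.242 / 0.000228 = 1.589e+06.
Re > 4000 → turbulent. Relative roughness ε/D = 0.000185/0.242 = 0.000764. Haaland: 1/√f = -1.8 log₁₀[(0.000764/3.7)^1.11 + 6.9/1.589e+06] = -1.8 log₁₀[8.12e-05 + 4.34e-06] = 7.322, so f = 0.01865.
Darcy-Weisbach: ΔP = f(L/D)(ρV²/2) = 0.01865·(26.8/0.242)·(662·2.261²/2) = 0.01865·110.7·1692 = 3496 Pa.
Pumping power P = QΔP = 0.104·3496 = 363.6 W = 364 W.

P ≈ 364 W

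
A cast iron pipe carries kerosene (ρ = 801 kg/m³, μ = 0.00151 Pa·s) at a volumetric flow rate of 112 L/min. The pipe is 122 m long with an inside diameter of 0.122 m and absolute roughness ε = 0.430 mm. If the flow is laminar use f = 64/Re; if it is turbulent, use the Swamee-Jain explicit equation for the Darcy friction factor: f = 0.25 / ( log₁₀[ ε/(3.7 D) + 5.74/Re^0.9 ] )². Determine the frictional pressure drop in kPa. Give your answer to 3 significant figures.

ΔP ≈ 0.370 kPa

Q = 112 L/min = 112/60000 = 0.001867 m³/s.
Cross-sectional area A = πD²/4 = π(0.122)²/4 = 0.01169 m²; mean velocity V = Q/A = 0.001867/0.01169 = 0.1597 m/s.
Reynolds number Re = ρVD/μ = 801 · 0.1597 · 0.122 / 0.00151 = 1.033e+04.
Re > 4000 → turbulent. Relative roughness ε/D = 0.00043/0.122 = 0.00352. Swamee-Jain: f = 0.25/(log₁₀[0.00352/3.7 + 5.74/1.033e+04^0.9])² = 0.25/(log₁₀[0.000953 + 0.0014])² = 0.25/(-2.628)² = 0.03618.
Darcy-Weisbach: ΔP = f(L/D)(ρV²/2) = 0.03618·(122/0.122)·(801·0.1597²/2) = 0.03618·1000·10.21 = 369.5 Pa.
ΔP = 369.5 Pa = 0.370 kPa.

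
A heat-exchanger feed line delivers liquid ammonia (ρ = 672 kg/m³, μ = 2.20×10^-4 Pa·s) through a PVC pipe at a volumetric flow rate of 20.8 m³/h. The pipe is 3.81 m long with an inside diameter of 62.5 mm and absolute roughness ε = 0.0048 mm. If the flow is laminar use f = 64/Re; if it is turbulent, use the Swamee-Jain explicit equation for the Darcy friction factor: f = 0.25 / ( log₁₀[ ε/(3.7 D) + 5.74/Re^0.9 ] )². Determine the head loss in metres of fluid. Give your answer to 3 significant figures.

h_f ≈ 0.163 m

Q = 20.8 m³/h = 20.8/3600 = 0.005778 m³/s.
Cross-sectional area A = πD²/4 = π(0.0625)²/4 = 0.003068 m²; mean velocity V = Q/A = 0.005778/0.003068 = 1.883 m/s.
Reynolds number Re = ρVD/μ = 672 · 1.883 · 0.0625 / 0.00022 = 3.595e+05.
Re > 4000 → turbulent. Relative roughness ε/D = 4.8e-06/0.0625 = 7.68e-05. Swamee-Jain: f = 0.25/(log₁₀[7.68e-05/3.7 + 5.74/3.595e+05^0.9])² = 0.25/(log₁₀[2.08e-05 + 5.74e-05])² = 0.25/(-4.107)² = 0.01482.
Darcy-Weisbach: ΔP = f(L/D)(ρV²/2) = 0.01482·(3.81/0.0625)·(672·1.883²/2) = 0.01482·60.96·1192 = 1077 Pa.
Head loss h_f = ΔP/(ρg) = 1077/(672·9.81) = 0.163 m.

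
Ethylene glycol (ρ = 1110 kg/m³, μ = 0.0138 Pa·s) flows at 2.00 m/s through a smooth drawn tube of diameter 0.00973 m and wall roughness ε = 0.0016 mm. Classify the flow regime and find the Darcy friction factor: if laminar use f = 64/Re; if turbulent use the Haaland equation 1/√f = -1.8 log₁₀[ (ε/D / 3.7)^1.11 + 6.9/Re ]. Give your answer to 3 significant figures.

Re = ρVD/μ = 1110·2·0.00973/0.0138 = 1565.
Re < 2300 → laminar, so f = 64/Re = 0.04089 (roughness is irrelevant in laminar flow).

f ≈ 0.0409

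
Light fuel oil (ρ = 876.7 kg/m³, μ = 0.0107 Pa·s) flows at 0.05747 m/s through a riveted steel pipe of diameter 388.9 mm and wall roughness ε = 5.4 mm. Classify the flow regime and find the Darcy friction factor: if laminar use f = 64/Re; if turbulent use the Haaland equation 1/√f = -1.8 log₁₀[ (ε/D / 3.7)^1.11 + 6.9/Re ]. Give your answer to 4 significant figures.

f ≈ 0.03495

Re = ρVD/μ = 876.7·0.05747·0.3889/0.0107 = 1831.
Re < 2300 → laminar, so f = 64/Re = 0.03495 (roughness is irrelevant in laminar flow).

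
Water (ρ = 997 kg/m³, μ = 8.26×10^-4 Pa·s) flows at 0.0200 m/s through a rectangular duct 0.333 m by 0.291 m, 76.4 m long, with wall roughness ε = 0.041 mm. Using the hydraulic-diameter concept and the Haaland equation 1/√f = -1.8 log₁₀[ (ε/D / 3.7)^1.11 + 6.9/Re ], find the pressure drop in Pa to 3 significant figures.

Hydraulic diameter D_h = 4A/P = 4·(0.333·0.291)/(2·(0.333+0.291)) = 0.3876/1.248 = 0.3106 m.
Re = ρVD_h/μ = 997·0.02·0.3106/0.000826 = 7498.
ε/D_h = 4.1e-05/0.3106 = 0.000132; Haaland gives 1/√f = -1.8 log₁₀[1.16e-05+0.00092] = 5.455, so f = 0.0336.
ΔP = f(L/D_h)(ρV²/2) = 0.0336·76.4/0.3106·0.1994 = 1.648 Pa.

ΔP ≈ 1.65 Pa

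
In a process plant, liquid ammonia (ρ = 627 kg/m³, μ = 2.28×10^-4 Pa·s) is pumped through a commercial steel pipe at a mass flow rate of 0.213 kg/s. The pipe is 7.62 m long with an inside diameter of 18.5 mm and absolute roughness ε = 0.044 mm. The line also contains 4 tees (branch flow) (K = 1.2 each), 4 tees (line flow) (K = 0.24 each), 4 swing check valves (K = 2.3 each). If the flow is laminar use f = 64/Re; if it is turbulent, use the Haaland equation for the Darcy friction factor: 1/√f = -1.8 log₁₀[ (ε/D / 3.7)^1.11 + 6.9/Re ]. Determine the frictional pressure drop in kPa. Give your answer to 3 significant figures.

ΔP ≈ 13.0 kPa

A = πD²/4 = π(0.0185)²/4 = 0.0002688 m²; mean velocity V = ṁ/(ρA) = 0.213/(627 · 0.0002688) = 1.264 m/s.
Reynolds number Re = ρVD/μ = 627 · 1.264 · 0.0185 / 0.000228 = 6.43e+04.
Re > 4000 → turbulent. Relative roughness ε/D = 4.4e-05/0.0185 = 0.00238. Haaland: 1/√f = -1.8 log₁₀[(0.00238/3.7)^1.11 + 6.9/6.43e+04] = -1.8 log₁₀[0.000286 + 0.000107] = 6.129, so f = 0.02662.
Total minor-loss coefficient ΣK = 4·1.2 + 4·0.24 + 4·2.3 = 15.
ΔP = [f·L/D + ΣK]·(ρV²/2) = [0.02662·7.62/0.0185 + 15]·(627·1.264²/2) = [10.97 + 15]·500.7 = 1.298e+04 Pa.
ΔP = 1.298e+04 Pa = 13.0 kPa.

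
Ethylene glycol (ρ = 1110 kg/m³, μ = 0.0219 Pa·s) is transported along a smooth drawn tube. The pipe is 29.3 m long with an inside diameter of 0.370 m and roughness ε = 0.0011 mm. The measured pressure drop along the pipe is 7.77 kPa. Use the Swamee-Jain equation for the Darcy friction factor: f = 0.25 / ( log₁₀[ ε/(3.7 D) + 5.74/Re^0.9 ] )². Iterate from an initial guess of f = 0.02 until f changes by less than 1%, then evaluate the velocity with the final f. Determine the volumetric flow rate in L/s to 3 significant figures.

Q ≈ 317 L/s

Rearranging Darcy-Weisbach: V = √(2·ΔP·D/(f·L·ρ)). With ε/D = 1.1e-06/0.37 = 2.97e-06, iterate starting from f = 0.02:
  f = 0.02 → V = √(2·7770·0.37/(0.02·29.3·1110)) = 2.973 m/s; Re = ρVD/μ = 5.576e+04; f → 0.02027
  f = 0.02027 → V = 2.953 m/s; Re = 5.538e+04; f → 0.0203
Converged (Δf/f < 1%). With the final f = 0.0203: V = √(2·7770·0.37/(0.0203·29.3·1110)) = 2.951 m/s.
Q = V·A = 2.951·(π/4·0.37²) = 0.3173 m³/s = 317 L/s.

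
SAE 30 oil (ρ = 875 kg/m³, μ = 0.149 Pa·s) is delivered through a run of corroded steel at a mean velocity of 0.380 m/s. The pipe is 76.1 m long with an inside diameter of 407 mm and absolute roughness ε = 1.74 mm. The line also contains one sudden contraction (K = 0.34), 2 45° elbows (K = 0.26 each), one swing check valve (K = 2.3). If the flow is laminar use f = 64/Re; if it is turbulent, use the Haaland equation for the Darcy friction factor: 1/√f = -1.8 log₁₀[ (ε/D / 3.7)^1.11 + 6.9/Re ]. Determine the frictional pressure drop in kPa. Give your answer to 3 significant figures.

Reynolds number Re = ρVD/μ = 875 · 0.38 · 0.407 / 0.149 = 908.2.
Re < 2300 → laminar flow, so f = 64/Re = 64/908.2 = 0.07047 (the turbulent correlation is not needed).
Total minor-loss coefficient ΣK = 1·0.34 + 2·0.26 + 1·2.3 = 3.16.
ΔP = [f·L/D + ΣK]·(ρV²/2) = [0.07047·76.1/0.407 + 3.16]·(875·0.38²/2) = [13.18 + 3.16]·63.18 = 1032 Pa.
ΔP = 1032 Pa = 1.03 kPa.

ΔP ≈ 1.03 kPa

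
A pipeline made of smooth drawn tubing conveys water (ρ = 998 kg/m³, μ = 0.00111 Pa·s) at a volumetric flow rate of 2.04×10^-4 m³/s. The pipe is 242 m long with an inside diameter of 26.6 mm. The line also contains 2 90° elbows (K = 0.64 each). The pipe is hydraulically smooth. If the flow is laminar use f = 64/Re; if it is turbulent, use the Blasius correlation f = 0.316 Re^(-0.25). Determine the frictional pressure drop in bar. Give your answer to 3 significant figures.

Cross-sectional area A = πD²/4 = π(0.0266)²/4 = 0.0005557 m²; mean velocity V = Q/A = 0.000204/0.0005557 = 0.3671 m/s.
Reynolds number Re = ρVD/μ = 998 · 0.3671 · 0.0266 / 0.00111 = 8779.
Re > 4000 → turbulent. Smooth-pipe (Blasius): f = 0.316 Re^(-0.25) = 0.316/(8779)^0.25 = 0.03265.
Total minor-loss coefficient ΣK = 2·0.64 = 1.28.
ΔP = [f·L/D + ΣK]·(ρV²/2) = [0.03265·242/0.0266 + 1.28]·(998·0.3671²/2) = [297 + 1.28]·67.24 = 2.006e+04 Pa.
ΔP = 2.006e+04 Pa = 0.201 bar.

ΔP ≈ 0.201 bar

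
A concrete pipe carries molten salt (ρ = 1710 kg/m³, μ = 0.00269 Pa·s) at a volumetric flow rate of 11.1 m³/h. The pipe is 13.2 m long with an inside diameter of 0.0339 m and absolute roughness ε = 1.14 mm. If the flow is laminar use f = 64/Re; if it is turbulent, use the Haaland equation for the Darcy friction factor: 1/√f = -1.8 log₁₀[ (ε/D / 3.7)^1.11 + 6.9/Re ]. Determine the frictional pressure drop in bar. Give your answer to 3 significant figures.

ΔP ≈ 2.35 bar

Q = 11.1 m³/h = 11.1/3600 = 0.003083 m³/s.
Cross-sectional area A = πD²/4 = π(0.0339)²/4 = 0.0009026 m²; mean velocity V = Q/A = 0.003083/0.0009026 = 3.416 m/s.
Reynolds number Re = ρVD/μ = 1710 · 3.416 · 0.0339 / 0.00269 = 7.362e+04.
Re > 4000 → turbulent. Relative roughness ε/D = 0.00114/0.0339 = 0.0336. Haaland: 1/√f = -1.8 log₁₀[(0.0336/3.7)^1.11 + 6.9/7.362e+04] = -1.8 log₁₀[0.00542 + 9.37e-05] = 4.066, so f = 0.0605.
Darcy-Weisbach: ΔP = f(L/D)(ρV²/2) = 0.0605·(13.2/0.0339)·(1710·3.416²/2) = 0.0605·389.4·9978 = 2.351e+05 Pa.
ΔP = 2.351e+05 Pa = 2.35 bar.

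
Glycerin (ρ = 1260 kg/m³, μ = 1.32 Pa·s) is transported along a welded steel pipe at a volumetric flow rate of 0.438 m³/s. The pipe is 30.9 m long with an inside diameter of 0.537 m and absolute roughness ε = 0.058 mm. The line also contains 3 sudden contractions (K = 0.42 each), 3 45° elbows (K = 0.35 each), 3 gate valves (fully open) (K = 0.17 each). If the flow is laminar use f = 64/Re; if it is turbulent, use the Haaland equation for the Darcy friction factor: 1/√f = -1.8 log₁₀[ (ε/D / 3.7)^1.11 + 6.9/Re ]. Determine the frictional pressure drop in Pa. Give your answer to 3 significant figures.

ΔP ≈ 15400 Pa

Cross-sectional area A = πD²/4 = π(0.537)²/4 = 0.2265 m²; mean velocity V = Q/A = 0.438/0.2265 = 1.934 m/s.
Reynolds number Re = ρVD/μ = 1260 · 1.934 · 0.537 / 1.32 = 991.3.
Re < 2300 → laminar flow, so f = 64/Re = 64/991.3 = 0.06456 (the turbulent correlation is not needed).
Total minor-loss coefficient ΣK = 3·0.42 + 3·0.35 + 3·0.17 = 2.82.
ΔP = [f·L/D + ΣK]·(ρV²/2) = [0.06456·30.9/0.537 + 2.82]·(1260·1.934²/2) = [3.715 + 2.82]·2356 = 1.54e+04 Pa.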